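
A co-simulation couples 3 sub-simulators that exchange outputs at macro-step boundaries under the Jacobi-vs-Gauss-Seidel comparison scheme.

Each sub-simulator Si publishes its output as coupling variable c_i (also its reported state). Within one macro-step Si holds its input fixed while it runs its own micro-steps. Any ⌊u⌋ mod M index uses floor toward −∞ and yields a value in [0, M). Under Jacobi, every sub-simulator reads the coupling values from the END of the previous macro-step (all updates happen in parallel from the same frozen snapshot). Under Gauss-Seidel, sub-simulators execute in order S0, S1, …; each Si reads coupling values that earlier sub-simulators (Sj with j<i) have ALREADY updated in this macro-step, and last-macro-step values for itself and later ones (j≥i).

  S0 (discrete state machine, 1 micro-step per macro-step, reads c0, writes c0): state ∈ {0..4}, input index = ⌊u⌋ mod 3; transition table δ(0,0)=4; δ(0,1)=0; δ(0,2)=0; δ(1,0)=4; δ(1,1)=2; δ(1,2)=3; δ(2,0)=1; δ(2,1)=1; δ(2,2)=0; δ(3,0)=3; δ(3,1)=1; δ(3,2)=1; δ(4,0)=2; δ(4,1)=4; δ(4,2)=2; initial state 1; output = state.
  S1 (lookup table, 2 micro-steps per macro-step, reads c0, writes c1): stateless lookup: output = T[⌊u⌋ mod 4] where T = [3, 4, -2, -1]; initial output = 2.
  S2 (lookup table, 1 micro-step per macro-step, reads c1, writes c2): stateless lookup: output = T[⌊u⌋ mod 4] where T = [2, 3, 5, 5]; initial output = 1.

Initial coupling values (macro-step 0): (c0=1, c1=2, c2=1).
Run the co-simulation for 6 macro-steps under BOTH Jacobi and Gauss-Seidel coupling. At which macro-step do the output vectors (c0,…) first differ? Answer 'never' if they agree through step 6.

[Jacobi] macro 1: S0 reads c0=1 → after 1×micro: 2; S1 reads c0=1 → after 2×micro: 4; S2 reads c1=2 → after 1×micro: 5 ⇒ (c0=2, c1=4, c2=5)
[Jacobi] macro 2: S0 reads c0=2 → after 1×micro: 0; S1 reads c0=2 → after 2×micro: -2; S2 reads c1=4 → after 1×micro: 2 ⇒ (c0=0, c1=-2, c2=2)
[Jacobi] macro 3: S0 reads c0=0 → after 1×micro: 4; S1 reads c0=0 → after 2×micro: 3; S2 reads c1=-2 → after 1×micro: 5 ⇒ (c0=4, c1=3, c2=5)
[Jacobi] macro 4: S0 reads c0=4 → after 1×micro: 4; S1 reads c0=4 → after 2×micro: 3; S2 reads c1=3 → after 1×micro: 5 ⇒ (c0=4, c1=3, c2=5)
[Jacobi] macro 5: S0 reads c0=4 → after 1×micro: 4; S1 reads c0=4 → after 2×micro: 3; S2 reads c1=3 → after 1×micro: 5 ⇒ (c0=4, c1=3, c2=5)
[Jacobi] macro 6: S0 reads c0=4 → after 1×micro: 4; S1 reads c0=4 → after 2×micro: 3; S2 reads c1=3 → after 1×micro: 5 ⇒ (c0=4, c1=3, c2=5)
[Gauss-Seidel] macro 1: S0 reads c0=1 → after 1×micro: 2; S1 reads c0=2 → after 2×micro: -2; S2 reads c1=-2 → after 1×micro: 5 ⇒ (c0=2, c1=-2, c2=5)
[Gauss-Seidel] macro 2: S0 reads c0=2 → after 1×micro: 0; S1 reads c0=0 → after 2×micro: 3; S2 reads c1=3 → after 1×micro: 5 ⇒ (c0=0, c1=3, c2=5)
[Gauss-Seidel] macro 3: S0 reads c0=0 → after 1×micro: 4; S1 reads c0=4 → after 2×micro: 3; S2 reads c1=3 → after 1×micro: 5 ⇒ (c0=4, c1=3, c2=5)
[Gauss-Seidel] macro 4: S0 reads c0=4 → after 1×micro: 4; S1 reads c0=4 → after 2×micro: 3; S2 reads c1=3 → after 1×micro: 5 ⇒ (c0=4, c1=3, c2=5)
[Gauss-Seidel] macro 5: S0 reads c0=4 → after 1×micro: 4; S1 reads c0=4 → after 2×micro: 3; S2 reads c1=3 → after 1×micro: 5 ⇒ (c0=4, c1=3, c2=5)
[Gauss-Seidel] macro 6: S0 reads c0=4 → after 1×micro: 4; S1 reads c0=4 → after 2×micro: 3; S2 reads c1=3 → after 1×micro: 5 ⇒ (c0=4, c1=3, c2=5)

first divergence at macro-step: 1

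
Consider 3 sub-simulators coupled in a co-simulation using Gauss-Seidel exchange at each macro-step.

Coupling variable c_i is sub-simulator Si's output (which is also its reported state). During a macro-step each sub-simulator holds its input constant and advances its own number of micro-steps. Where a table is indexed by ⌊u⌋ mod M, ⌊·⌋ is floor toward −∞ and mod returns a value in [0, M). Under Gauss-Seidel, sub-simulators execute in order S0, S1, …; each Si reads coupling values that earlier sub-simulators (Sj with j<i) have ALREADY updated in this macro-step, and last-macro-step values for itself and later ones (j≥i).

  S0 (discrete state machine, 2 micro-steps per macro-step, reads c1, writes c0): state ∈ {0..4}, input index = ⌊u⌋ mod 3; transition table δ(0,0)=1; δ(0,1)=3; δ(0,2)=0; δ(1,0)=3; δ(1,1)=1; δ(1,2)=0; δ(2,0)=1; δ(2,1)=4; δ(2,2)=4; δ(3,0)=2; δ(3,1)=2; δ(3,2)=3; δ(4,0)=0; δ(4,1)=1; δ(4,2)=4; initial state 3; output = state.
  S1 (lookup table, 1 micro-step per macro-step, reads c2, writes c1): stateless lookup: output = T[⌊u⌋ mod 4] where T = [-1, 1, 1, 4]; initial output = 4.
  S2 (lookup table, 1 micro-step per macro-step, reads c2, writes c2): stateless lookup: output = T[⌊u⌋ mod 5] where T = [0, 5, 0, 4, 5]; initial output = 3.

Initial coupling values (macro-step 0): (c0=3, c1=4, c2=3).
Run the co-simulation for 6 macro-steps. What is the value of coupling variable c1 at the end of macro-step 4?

macro 1: S0 reads c1=4 → after 2×micro: 4; S1 reads c2=3 → after 1×micro: 4; S2 reads c2=3 → after 1×micro: 4 ⇒ (c0=4, c1=4, c2=4)
macro 2: S0 reads c1=4 → after 2×micro: 1; S1 reads c2=4 → after 1×micro: -1; S2 reads c2=4 → after 1×micro: 5 ⇒ (c0=1, c1=-1, c2=5)
macro 3: S0 reads c1=-1 → after 2×micro: 0; S1 reads c2=5 → after 1×micro: 1; S2 reads c2=5 → after 1×micro: 0 ⇒ (c0=0, c1=1, c2=0)
macro 4: S0 reads c1=1 → after 2×micro: 2; S1 reads c2=0 → after 1×micro: -1; S2 reads c2=0 → after 1×micro: 0 ⇒ (c0=2, c1=-1, c2=0)
macro 5: S0 reads c1=-1 → after 2×micro: 4; S1 reads c2=0 → after 1×micro: -1; S2 reads c2=0 → after 1×micro: 0 ⇒ (c0=4, c1=-1, c2=0)
macro 6: S0 reads c1=-1 → after 2×micro: 4; S1 reads c2=0 → after 1×micro: -1; S2 reads c2=0 → after 1×micro: 0 ⇒ (c0=4, c1=-1, c2=0)

c1 at macro-step 4 = -1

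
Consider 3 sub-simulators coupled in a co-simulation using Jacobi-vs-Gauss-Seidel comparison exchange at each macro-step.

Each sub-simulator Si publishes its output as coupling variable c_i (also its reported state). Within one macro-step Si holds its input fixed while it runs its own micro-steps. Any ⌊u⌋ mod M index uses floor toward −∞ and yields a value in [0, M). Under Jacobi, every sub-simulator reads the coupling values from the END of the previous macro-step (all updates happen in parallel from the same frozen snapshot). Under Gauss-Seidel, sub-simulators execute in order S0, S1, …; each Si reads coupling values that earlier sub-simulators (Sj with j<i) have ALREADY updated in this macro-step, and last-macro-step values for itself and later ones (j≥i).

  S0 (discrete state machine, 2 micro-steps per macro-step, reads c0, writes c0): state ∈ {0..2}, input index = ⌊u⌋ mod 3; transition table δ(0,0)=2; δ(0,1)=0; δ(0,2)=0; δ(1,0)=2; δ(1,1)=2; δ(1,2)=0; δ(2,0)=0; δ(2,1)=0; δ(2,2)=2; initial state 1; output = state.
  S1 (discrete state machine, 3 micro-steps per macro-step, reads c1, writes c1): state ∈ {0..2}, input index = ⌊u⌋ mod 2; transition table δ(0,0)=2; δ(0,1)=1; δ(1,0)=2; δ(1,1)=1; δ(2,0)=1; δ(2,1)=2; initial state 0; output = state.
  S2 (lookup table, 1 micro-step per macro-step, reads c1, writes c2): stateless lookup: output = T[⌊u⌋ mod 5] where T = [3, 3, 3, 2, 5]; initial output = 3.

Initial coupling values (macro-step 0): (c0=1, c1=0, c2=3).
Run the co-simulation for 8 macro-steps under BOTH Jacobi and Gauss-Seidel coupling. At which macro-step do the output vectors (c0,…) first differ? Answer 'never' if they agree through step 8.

first divergence at macro-step: never

[Jacobi] macro 1: S0 reads c0=1 → after 2×micro: 0; S1 reads c1=0 → after 3×micro: 2; S2 reads c1=0 → after 1×micro: 3 ⇒ (c0=0, c1=2, c2=3)
[Jacobi] macro 2: S0 reads c0=0 → after 2×micro: 0; S1 reads c1=2 → after 3×micro: 1; S2 reads c1=2 → after 1×micro: 3 ⇒ (c0=0, c1=1, c2=3)
[Jacobi] macro 3: S0 reads c0=0 → after 2×micro: 0; S1 reads c1=1 → after 3×micro: 1; S2 reads c1=1 → after 1×micro: 3 ⇒ (c0=0, c1=1, c2=3)
[Jacobi] macro 4: S0 reads c0=0 → after 2×micro: 0; S1 reads c1=1 → after 3×micro: 1; S2 reads c1=1 → after 1×micro: 3 ⇒ (c0=0, c1=1, c2=3)
[Jacobi] macro 5: S0 reads c0=0 → after 2×micro: 0; S1 reads c1=1 → after 3×micro: 1; S2 reads c1=1 → after 1×micro: 3 ⇒ (c0=0, c1=1, c2=3)
[Jacobi] macro 6: S0 reads c0=0 → after 2×micro: 0; S1 reads c1=1 → after 3×micro: 1; S2 reads c1=1 → after 1×micro: 3 ⇒ (c0=0, c1=1, c2=3)
[Jacobi] macro 7: S0 reads c0=0 → after 2×micro: 0; S1 reads c1=1 → after 3×micro: 1; S2 reads c1=1 → after 1×micro: 3 ⇒ (c0=0, c1=1, c2=3)
[Jacobi] macro 8: S0 reads c0=0 → after 2×micro: 0; S1 reads c1=1 → after 3×micro: 1; S2 reads c1=1 → after 1×micro: 3 ⇒ (c0=0, c1=1, c2=3)
[Gauss-Seidel] macro 1: S0 reads c0=1 → after 2×micro: 0; S1 reads c1=0 → after 3×micro: 2; S2 reads c1=2 → after 1×micro: 3 ⇒ (c0=0, c1=2, c2=3)
[Gauss-Seidel] macro 2: S0 reads c0=0 → after 2×micro: 0; S1 reads c1=2 → after 3×micro: 1; S2 reads c1=1 → after 1×micro: 3 ⇒ (c0=0, c1=1, c2=3)
[Gauss-Seidel] macro 3: S0 reads c0=0 → after 2×micro: 0; S1 reads c1=1 → after 3×micro: 1; S2 reads c1=1 → after 1×micro: 3 ⇒ (c0=0, c1=1, c2=3)
[Gauss-Seidel] macro 4: S0 reads c0=0 → after 2×micro: 0; S1 reads c1=1 → after 3×micro: 1; S2 reads c1=1 → after 1×micro: 3 ⇒ (c0=0, c1=1, c2=3)
[Gauss-Seidel] macro 5: S0 reads c0=0 → after 2×micro: 0; S1 reads c1=1 → after 3×micro: 1; S2 reads c1=1 → after 1×micro: 3 ⇒ (c0=0, c1=1, c2=3)
[Gauss-Seidel] macro 6: S0 reads c0=0 → after 2×micro: 0; S1 reads c1=1 → after 3×micro: 1; S2 reads c1=1 → after 1×micro: 3 ⇒ (c0=0, c1=1, c2=3)
[Gauss-Seidel] macro 7: S0 reads c0=0 → after 2×micro: 0; S1 reads c1=1 → after 3×micro: 1; S2 reads c1=1 → after 1×micro: 3 ⇒ (c0=0, c1=1, c2=3)
[Gauss-Seidel] macro 8: S0 reads c0=0 → after 2×micro: 0; S1 reads c1=1 → after 3×micro: 1; S2 reads c1=1 → after 1×micro: 3 ⇒ (c0=0, c1=1, c2=3)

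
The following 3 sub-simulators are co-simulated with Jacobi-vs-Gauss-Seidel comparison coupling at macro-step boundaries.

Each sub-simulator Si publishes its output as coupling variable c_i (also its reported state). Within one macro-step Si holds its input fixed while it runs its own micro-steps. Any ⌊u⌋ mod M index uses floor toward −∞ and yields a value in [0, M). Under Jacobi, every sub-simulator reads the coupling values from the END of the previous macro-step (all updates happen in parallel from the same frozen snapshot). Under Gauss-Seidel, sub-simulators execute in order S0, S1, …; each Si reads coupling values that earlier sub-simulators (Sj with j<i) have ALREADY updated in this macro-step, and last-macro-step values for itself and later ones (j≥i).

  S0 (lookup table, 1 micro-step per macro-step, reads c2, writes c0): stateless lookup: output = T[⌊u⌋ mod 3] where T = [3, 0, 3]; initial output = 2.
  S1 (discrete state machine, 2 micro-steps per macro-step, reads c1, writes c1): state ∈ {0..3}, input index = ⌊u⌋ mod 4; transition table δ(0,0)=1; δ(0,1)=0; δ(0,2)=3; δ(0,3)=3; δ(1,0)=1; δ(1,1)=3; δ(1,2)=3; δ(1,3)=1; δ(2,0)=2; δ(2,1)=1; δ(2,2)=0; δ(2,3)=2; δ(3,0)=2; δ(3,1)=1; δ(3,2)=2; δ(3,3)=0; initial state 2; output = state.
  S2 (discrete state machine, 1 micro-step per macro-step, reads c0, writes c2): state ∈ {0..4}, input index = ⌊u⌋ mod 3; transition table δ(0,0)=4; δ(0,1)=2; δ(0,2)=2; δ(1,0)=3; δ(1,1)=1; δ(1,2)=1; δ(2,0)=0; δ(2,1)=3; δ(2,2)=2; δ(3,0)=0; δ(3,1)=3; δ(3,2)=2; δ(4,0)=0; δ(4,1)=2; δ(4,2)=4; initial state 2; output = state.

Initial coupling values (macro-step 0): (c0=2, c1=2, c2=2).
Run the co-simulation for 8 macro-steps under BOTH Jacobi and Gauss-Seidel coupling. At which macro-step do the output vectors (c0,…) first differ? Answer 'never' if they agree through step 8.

[Jacobi] macro 1: S0 reads c2=2 → after 1×micro: 3; S1 reads c1=2 → after 2×micro: 3; S2 reads c0=2 → after 1×micro: 2 ⇒ (c0=3, c1=3, c2=2)
[Jacobi] macro 2: S0 reads c2=2 → after 1×micro: 3; S1 reads c1=3 → after 2×micro: 3; S2 reads c0=3 → after 1×micro: 0 ⇒ (c0=3, c1=3, c2=0)
[Jacobi] macro 3: S0 reads c2=0 → after 1×micro: 3; S1 reads c1=3 → after 2×micro: 3; S2 reads c0=3 → after 1×micro: 4 ⇒ (c0=3, c1=3, c2=4)
[Jacobi] macro 4: S0 reads c2=4 → after 1×micro: 0; S1 reads c1=3 → after 2×micro: 3; S2 reads c0=3 → after 1×micro: 0 ⇒ (c0=0, c1=3, c2=0)
[Jacobi] macro 5: S0 reads c2=0 → after 1×micro: 3; S1 reads c1=3 → after 2×micro: 3; S2 reads c0=0 → after 1×micro: 4 ⇒ (c0=3, c1=3, c2=4)
[Jacobi] macro 6: S0 reads c2=4 → after 1×micro: 0; S1 reads c1=3 → after 2×micro: 3; S2 reads c0=3 → after 1×micro: 0 ⇒ (c0=0, c1=3, c2=0)
[Jacobi] macro 7: S0 reads c2=0 → after 1×micro: 3; S1 reads c1=3 → after 2×micro: 3; S2 reads c0=0 → after 1×micro: 4 ⇒ (c0=3, c1=3, c2=4)
[Jacobi] macro 8: S0 reads c2=4 → after 1×micro: 0; S1 reads c1=3 → after 2×micro: 3; S2 reads c0=3 → after 1×micro: 0 ⇒ (c0=0, c1=3, c2=0)
[Gauss-Seidel] macro 1: S0 reads c2=2 → after 1×micro: 3; S1 reads c1=2 → after 2×micro: 3; S2 reads c0=3 → after 1×micro: 0 ⇒ (c0=3, c1=3, c2=0)
[Gauss-Seidel] macro 2: S0 reads c2=0 → after 1×micro: 3; S1 reads c1=3 → after 2×micro: 3; S2 reads c0=3 → after 1×micro: 4 ⇒ (c0=3, c1=3, c2=4)
[Gauss-Seidel] macro 3: S0 reads c2=4 → after 1×micro: 0; S1 reads c1=3 → after 2×micro: 3; S2 reads c0=0 → after 1×micro: 0 ⇒ (c0=0, c1=3, c2=0)
[Gauss-Seidel] macro 4: S0 reads c2=0 → after 1×micro: 3; S1 reads c1=3 → after 2×micro: 3; S2 reads c0=3 → after 1×micro: 4 ⇒ (c0=3, c1=3, c2=4)
[Gauss-Seidel] macro 5: S0 reads c2=4 → after 1×micro: 0; S1 reads c1=3 → after 2×micro: 3; S2 reads c0=0 → after 1×micro: 0 ⇒ (c0=0, c1=3, c2=0)
[Gauss-Seidel] macro 6: S0 reads c2=0 → after 1×micro: 3; S1 reads c1=3 → after 2×micro: 3; S2 reads c0=3 → after 1×micro: 4 ⇒ (c0=3, c1=3, c2=4)
[Gauss-Seidel] macro 7: S0 reads c2=4 → after 1×micro: 0; S1 reads c1=3 → after 2×micro: 3; S2 reads c0=0 → after 1×micro: 0 ⇒ (c0=0, c1=3, c2=0)
[Gauss-Seidel] macro 8: S0 reads c2=0 → after 1×micro: 3; S1 reads c1=3 → after 2×micro: 3; S2 reads c0=3 → after 1×micro: 4 ⇒ (c0=3, c1=3, c2=4)

first divergence at macro-step: 1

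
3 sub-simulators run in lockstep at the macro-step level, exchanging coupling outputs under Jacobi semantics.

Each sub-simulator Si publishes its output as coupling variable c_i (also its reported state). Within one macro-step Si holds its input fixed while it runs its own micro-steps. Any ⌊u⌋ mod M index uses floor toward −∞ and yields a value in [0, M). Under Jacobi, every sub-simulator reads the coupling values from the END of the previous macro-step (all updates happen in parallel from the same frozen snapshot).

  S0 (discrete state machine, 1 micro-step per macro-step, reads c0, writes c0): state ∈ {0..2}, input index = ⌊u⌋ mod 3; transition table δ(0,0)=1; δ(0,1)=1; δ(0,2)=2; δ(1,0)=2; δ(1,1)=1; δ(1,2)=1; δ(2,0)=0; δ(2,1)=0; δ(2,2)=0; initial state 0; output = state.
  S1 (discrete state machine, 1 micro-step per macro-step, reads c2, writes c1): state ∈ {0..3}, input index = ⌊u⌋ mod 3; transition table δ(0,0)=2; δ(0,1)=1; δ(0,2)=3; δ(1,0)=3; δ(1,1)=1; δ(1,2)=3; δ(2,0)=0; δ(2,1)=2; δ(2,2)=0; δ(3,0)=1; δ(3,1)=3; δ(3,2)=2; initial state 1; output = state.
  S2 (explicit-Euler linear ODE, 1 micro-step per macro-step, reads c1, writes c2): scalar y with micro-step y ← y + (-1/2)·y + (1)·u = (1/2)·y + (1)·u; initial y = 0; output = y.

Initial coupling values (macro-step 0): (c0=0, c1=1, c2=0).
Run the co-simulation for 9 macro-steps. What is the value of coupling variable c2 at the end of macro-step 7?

macro 1: S0 reads c0=0 → after 1×micro: 1; S1 reads c2=0 → after 1×micro: 3; S2 reads c1=1 → after 1×micro: 1 ⇒ (c0=1, c1=3, c2=1)
macro 2: S0 reads c0=1 → after 1×micro: 1; S1 reads c2=1 → after 1×micro: 3; S2 reads c1=3 → after 1×micro: 7/2 ⇒ (c0=1, c1=3, c2=7/2)
macro 3: S0 reads c0=1 → after 1×micro: 1; S1 reads c2=7/2 → after 1×micro: 1; S2 reads c1=3 → after 1×micro: 19/4 ⇒ (c0=1, c1=1, c2=19/4)
macro 4: S0 reads c0=1 → after 1×micro: 1; S1 reads c2=19/4 → after 1×micro: 1; S2 reads c1=1 → after 1×micro: 27/8 ⇒ (c0=1, c1=1, c2=27/8)
macro 5: S0 reads c0=1 → after 1×micro: 1; S1 reads c2=27/8 → after 1×micro: 3; S2 reads c1=1 → after 1×micro: 43/16 ⇒ (c0=1, c1=3, c2=43/16)
macro 6: S0 reads c0=1 → after 1×micro: 1; S1 reads c2=43/16 → after 1×micro: 2; S2 reads c1=3 → after 1×micro: 139/32 ⇒ (c0=1, c1=2, c2=139/32)
macro 7: S0 reads c0=1 → after 1×micro: 1; S1 reads c2=139/32 → after 1×micro: 2; S2 reads c1=2 → after 1×micro: 267/64 ⇒ (c0=1, c1=2, c2=267/64)
macro 8: S0 reads c0=1 → after 1×micro: 1; S1 reads c2=267/64 → after 1×micro: 2; S2 reads c1=2 → after 1×micro: 523/128 ⇒ (c0=1, c1=2, c2=523/128)
macro 9: S0 reads c0=1 → after 1×micro: 1; S1 reads c2=523/128 → after 1×micro: 2; S2 reads c1=2 → after 1×micro: 1035/256 ⇒ (c0=1, c1=2, c2=1035/256)

c2 at macro-step 7 = 267/64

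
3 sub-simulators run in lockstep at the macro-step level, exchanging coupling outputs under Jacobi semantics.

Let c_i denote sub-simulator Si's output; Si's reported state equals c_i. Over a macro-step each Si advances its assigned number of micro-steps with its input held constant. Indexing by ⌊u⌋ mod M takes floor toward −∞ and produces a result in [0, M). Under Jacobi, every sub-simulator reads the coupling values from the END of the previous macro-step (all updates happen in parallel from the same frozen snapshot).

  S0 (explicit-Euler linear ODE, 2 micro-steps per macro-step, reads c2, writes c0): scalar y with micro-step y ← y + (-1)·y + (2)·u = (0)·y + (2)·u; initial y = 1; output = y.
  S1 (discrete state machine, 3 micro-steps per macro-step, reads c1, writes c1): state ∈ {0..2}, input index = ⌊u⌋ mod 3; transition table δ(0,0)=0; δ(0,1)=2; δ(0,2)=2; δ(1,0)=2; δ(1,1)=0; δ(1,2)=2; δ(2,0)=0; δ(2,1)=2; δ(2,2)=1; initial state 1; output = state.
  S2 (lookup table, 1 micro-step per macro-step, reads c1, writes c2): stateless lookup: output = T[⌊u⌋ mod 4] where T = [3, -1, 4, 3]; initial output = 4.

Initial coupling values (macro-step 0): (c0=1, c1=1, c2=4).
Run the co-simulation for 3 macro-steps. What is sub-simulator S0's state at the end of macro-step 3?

S0 state at macro-step 3 = 8

macro 1: S0 reads c2=4 → after 2×micro: 8; S1 reads c1=1 → after 3×micro: 2; S2 reads c1=1 → after 1×micro: -1 ⇒ (c0=8, c1=2, c2=-1)
macro 2: S0 reads c2=-1 → after 2×micro: -2; S1 reads c1=2 → after 3×micro: 1; S2 reads c1=2 → after 1×micro: 4 ⇒ (c0=-2, c1=1, c2=4)
macro 3: S0 reads c2=4 → after 2×micro: 8; S1 reads c1=1 → after 3×micro: 2; S2 reads c1=1 → after 1×micro: -1 ⇒ (c0=8, c1=2, c2=-1)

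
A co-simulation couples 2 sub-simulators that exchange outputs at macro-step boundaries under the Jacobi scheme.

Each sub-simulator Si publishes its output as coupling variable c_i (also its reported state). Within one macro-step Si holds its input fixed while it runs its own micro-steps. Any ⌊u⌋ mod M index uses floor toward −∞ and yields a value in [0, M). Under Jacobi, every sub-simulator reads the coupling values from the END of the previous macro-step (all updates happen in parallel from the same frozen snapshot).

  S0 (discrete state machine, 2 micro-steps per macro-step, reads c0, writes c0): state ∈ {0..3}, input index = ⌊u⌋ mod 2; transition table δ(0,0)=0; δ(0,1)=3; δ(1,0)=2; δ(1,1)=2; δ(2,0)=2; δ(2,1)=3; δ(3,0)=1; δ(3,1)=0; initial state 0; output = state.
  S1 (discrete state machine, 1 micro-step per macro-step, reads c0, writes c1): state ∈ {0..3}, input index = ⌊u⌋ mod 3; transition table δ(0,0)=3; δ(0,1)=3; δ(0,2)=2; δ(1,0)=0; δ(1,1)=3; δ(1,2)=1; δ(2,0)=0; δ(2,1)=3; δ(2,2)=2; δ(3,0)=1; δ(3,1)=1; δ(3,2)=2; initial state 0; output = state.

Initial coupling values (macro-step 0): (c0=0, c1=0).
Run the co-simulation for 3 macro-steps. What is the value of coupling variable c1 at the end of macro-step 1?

macro 1: S0 reads c0=0 → after 2×micro: 0; S1 reads c0=0 → after 1×micro: 3 ⇒ (c0=0, c1=3)
macro 2: S0 reads c0=0 → after 2×micro: 0; S1 reads c0=0 → after 1×micro: 1 ⇒ (c0=0, c1=1)
macro 3: S0 reads c0=0 → after 2×micro: 0; S1 reads c0=0 → after 1×micro: 0 ⇒ (c0=0, c1=0)

c1 at macro-step 1 = 3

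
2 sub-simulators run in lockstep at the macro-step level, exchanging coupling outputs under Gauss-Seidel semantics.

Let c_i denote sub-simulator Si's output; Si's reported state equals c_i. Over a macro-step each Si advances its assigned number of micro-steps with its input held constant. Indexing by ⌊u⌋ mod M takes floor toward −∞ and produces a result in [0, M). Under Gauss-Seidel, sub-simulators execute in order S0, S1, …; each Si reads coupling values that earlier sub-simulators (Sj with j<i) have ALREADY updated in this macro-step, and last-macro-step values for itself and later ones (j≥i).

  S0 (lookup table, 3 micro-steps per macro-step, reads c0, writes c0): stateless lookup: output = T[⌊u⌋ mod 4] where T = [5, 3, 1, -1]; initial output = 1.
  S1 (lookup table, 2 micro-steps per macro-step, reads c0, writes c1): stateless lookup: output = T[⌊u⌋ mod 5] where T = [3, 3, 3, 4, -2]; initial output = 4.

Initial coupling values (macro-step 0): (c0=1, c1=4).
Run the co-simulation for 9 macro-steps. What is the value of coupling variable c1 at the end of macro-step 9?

c1 at macro-step 9 = -2

macro 1: S0 reads c0=1 → after 3×micro: 3; S1 reads c0=3 → after 2×micro: 4 ⇒ (c0=3, c1=4)
macro 2: S0 reads c0=3 → after 3×micro: -1; S1 reads c0=-1 → after 2×micro: -2 ⇒ (c0=-1, c1=-2)
macro 3: S0 reads c0=-1 → after 3×micro: -1; S1 reads c0=-1 → after 2×micro: -2 ⇒ (c0=-1, c1=-2)
macro 4: S0 reads c0=-1 → after 3×micro: -1; S1 reads c0=-1 → after 2×micro: -2 ⇒ (c0=-1, c1=-2)
macro 5: S0 reads c0=-1 → after 3×micro: -1; S1 reads c0=-1 → after 2×micro: -2 ⇒ (c0=-1, c1=-2)
macro 6: S0 reads c0=-1 → after 3×micro: -1; S1 reads c0=-1 → after 2×micro: -2 ⇒ (c0=-1, c1=-2)
macro 7: S0 reads c0=-1 → after 3×micro: -1; S1 reads c0=-1 → after 2×micro: -2 ⇒ (c0=-1, c1=-2)
macro 8: S0 reads c0=-1 → after 3×micro: -1; S1 reads c0=-1 → after 2×micro: -2 ⇒ (c0=-1, c1=-2)
macro 9: S0 reads c0=-1 → after 3×micro: -1; S1 reads c0=-1 → after 2×micro: -2 ⇒ (c0=-1, c1=-2)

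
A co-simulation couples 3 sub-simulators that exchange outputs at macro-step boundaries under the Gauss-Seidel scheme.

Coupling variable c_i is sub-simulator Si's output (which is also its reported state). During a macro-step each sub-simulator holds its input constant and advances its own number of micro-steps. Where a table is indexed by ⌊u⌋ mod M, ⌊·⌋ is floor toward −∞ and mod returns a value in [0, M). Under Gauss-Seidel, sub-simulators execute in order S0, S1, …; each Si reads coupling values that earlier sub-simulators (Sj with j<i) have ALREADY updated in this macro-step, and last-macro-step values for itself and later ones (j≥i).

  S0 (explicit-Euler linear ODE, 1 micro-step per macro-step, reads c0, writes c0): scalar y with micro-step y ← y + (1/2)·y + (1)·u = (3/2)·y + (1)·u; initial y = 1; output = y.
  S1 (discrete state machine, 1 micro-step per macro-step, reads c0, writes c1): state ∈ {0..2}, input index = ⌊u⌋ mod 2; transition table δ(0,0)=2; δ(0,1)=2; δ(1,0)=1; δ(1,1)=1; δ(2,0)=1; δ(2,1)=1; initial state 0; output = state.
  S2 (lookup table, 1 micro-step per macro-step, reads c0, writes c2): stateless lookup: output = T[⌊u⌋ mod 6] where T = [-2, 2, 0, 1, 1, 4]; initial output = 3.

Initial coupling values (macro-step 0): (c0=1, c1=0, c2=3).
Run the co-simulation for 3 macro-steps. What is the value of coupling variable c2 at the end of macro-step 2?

c2 at macro-step 2 = -2

macro 1: S0 reads c0=1 → after 1×micro: 5/2; S1 reads c0=5/2 → after 1×micro: 2; S2 reads c0=5/2 → after 1×micro: 0 ⇒ (c0=5/2, c1=2, c2=0)
macro 2: S0 reads c0=5/2 → after 1×micro: 25/4; S1 reads c0=25/4 → after 1×micro: 1; S2 reads c0=25/4 → after 1×micro: -2 ⇒ (c0=25/4, c1=1, c2=-2)
macro 3: S0 reads c0=25/4 → after 1×micro: 125/8; S1 reads c0=125/8 → after 1×micro: 1; S2 reads c0=125/8 → after 1×micro: 1 ⇒ (c0=125/8, c1=1, c2=1)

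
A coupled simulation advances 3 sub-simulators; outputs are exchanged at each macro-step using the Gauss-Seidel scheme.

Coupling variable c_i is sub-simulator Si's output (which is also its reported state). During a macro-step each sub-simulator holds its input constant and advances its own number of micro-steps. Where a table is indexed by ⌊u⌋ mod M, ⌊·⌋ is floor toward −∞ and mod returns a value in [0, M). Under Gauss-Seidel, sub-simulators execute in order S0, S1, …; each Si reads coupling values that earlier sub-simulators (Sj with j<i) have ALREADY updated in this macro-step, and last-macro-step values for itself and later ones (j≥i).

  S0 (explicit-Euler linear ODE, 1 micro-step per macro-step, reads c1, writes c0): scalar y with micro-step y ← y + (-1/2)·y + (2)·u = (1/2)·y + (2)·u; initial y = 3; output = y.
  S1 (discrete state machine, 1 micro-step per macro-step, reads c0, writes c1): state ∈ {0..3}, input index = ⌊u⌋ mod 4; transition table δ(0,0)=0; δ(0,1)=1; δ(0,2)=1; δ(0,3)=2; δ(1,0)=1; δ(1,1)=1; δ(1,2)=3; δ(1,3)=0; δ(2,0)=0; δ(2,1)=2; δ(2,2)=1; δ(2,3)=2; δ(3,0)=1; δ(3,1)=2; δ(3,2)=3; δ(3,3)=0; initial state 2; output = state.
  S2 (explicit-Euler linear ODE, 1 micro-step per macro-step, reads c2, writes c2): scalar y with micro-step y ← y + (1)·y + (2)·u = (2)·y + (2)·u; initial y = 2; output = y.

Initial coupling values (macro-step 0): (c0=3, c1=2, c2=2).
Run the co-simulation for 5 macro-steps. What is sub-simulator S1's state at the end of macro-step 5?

S1 state at macro-step 5 = 1

macro 1: S0 reads c1=2 → after 1×micro: 11/2; S1 reads c0=11/2 → after 1×micro: 2; S2 reads c2=2 → after 1×micro: 8 ⇒ (c0=11/2, c1=2, c2=8)
macro 2: S0 reads c1=2 → after 1×micro: 27/4; S1 reads c0=27/4 → after 1×micro: 1; S2 reads c2=8 → after 1×micro: 32 ⇒ (c0=27/4, c1=1, c2=32)
macro 3: S0 reads c1=1 → after 1×micro: 43/8; S1 reads c0=43/8 → after 1×micro: 1; S2 reads c2=32 → after 1×micro: 128 ⇒ (c0=43/8, c1=1, c2=128)
macro 4: S0 reads c1=1 → after 1×micro: 75/16; S1 reads c0=75/16 → after 1×micro: 1; S2 reads c2=128 → after 1×micro: 512 ⇒ (c0=75/16, c1=1, c2=512)
macro 5: S0 reads c1=1 → after 1×micro: 139/32; S1 reads c0=139/32 → after 1×micro: 1; S2 reads c2=512 → after 1×micro: 2048 ⇒ (c0=139/32, c1=1, c2=2048)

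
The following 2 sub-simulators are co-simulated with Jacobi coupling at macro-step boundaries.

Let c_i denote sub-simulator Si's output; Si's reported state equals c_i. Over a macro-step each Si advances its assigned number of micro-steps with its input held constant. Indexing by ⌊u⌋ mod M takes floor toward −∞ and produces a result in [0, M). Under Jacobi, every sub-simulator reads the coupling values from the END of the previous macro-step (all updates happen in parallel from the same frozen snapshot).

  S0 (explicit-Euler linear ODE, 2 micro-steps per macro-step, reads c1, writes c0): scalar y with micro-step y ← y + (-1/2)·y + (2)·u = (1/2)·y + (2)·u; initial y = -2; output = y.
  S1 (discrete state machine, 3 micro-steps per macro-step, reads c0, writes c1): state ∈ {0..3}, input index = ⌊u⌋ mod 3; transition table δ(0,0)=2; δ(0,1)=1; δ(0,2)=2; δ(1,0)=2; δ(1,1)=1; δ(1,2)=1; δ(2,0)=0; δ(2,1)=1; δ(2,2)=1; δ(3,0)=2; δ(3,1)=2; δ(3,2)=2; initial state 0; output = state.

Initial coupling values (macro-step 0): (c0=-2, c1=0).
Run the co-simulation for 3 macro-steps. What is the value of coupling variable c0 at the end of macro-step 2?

c0 at macro-step 2 = 23/8

macro 1: S0 reads c1=0 → after 2×micro: -1/2; S1 reads c0=-2 → after 3×micro: 1 ⇒ (c0=-1/2, c1=1)
macro 2: S0 reads c1=1 → after 2×micro: 23/8; S1 reads c0=-1/2 → after 3×micro: 1 ⇒ (c0=23/8, c1=1)
macro 3: S0 reads c1=1 → after 2×micro: 119/32; S1 reads c0=23/8 → after 3×micro: 1 ⇒ (c0=119/32, c1=1)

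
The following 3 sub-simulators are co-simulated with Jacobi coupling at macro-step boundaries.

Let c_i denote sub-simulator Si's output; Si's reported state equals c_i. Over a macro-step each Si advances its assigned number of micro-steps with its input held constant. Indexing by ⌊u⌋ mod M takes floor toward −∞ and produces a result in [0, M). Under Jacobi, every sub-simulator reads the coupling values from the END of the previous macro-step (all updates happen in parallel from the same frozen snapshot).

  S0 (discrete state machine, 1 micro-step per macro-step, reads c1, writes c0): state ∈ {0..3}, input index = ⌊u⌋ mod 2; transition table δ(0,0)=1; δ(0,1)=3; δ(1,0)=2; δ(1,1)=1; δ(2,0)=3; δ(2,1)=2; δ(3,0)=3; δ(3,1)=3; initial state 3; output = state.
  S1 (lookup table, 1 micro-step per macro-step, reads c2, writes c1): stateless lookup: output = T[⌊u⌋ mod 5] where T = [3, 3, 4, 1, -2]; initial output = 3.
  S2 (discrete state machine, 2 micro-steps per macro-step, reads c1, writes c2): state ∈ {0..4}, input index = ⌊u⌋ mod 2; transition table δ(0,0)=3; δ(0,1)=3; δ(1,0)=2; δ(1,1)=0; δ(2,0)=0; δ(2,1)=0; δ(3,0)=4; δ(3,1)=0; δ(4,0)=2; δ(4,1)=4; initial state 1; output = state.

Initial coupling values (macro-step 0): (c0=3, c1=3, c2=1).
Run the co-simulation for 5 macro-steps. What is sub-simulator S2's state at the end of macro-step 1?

S2 state at macro-step 1 = 3

macro 1: S0 reads c1=3 → after 1×micro: 3; S1 reads c2=1 → after 1×micro: 3; S2 reads c1=3 → after 2×micro: 3 ⇒ (c0=3, c1=3, c2=3)
macro 2: S0 reads c1=3 → after 1×micro: 3; S1 reads c2=3 → after 1×micro: 1; S2 reads c1=3 → after 2×micro: 3 ⇒ (c0=3, c1=1, c2=3)
macro 3: S0 reads c1=1 → after 1×micro: 3; S1 reads c2=3 → after 1×micro: 1; S2 reads c1=1 → after 2×micro: 3 ⇒ (c0=3, c1=1, c2=3)
macro 4: S0 reads c1=1 → after 1×micro: 3; S1 reads c2=3 → after 1×micro: 1; S2 reads c1=1 → after 2×micro: 3 ⇒ (c0=3, c1=1, c2=3)
macro 5: S0 reads c1=1 → after 1×micro: 3; S1 reads c2=3 → after 1×micro: 1; S2 reads c1=1 → after 2×micro: 3 ⇒ (c0=3, c1=1, c2=3)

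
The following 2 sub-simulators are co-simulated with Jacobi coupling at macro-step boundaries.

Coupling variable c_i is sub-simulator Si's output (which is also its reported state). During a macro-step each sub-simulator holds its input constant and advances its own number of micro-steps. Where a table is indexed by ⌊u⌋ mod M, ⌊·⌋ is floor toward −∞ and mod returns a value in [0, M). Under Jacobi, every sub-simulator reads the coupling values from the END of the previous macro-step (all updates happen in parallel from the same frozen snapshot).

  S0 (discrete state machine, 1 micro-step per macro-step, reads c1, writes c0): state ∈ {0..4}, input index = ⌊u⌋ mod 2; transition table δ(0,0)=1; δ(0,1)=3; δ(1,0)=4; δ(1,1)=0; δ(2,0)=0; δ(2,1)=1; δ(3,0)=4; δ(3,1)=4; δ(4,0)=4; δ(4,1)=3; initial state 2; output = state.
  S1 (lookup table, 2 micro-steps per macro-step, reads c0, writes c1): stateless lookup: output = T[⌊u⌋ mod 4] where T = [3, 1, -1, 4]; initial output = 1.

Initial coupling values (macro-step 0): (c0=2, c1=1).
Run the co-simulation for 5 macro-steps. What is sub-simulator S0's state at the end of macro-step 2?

macro 1: S0 reads c1=1 → after 1×micro: 1; S1 reads c0=2 → after 2×micro: -1 ⇒ (c0=1, c1=-1)
macro 2: S0 reads c1=-1 → after 1×micro: 0; S1 reads c0=1 → after 2×micro: 1 ⇒ (c0=0, c1=1)
macro 3: S0 reads c1=1 → after 1×micro: 3; S1 reads c0=0 → after 2×micro: 3 ⇒ (c0=3, c1=3)
macro 4: S0 reads c1=3 → after 1×micro: 4; S1 reads c0=3 → after 2×micro: 4 ⇒ (c0=4, c1=4)
macro 5: S0 reads c1=4 → after 1×micro: 4; S1 reads c0=4 → after 2×micro: 3 ⇒ (c0=4, c1=3)

S0 state at macro-step 2 = 0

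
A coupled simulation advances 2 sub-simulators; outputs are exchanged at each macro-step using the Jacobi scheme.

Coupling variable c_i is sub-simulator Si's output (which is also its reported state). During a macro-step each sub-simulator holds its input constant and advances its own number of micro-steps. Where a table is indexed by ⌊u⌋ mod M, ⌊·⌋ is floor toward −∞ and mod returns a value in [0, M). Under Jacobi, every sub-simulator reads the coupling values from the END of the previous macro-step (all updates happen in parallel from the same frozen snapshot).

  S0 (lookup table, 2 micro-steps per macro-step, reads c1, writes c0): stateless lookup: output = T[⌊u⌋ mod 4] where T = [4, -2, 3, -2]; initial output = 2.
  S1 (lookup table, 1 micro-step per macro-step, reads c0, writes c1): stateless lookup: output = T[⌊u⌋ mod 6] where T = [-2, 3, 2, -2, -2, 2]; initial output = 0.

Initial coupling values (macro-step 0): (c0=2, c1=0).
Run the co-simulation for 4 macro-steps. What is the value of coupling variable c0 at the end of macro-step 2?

c0 at macro-step 2 = 3

macro 1: S0 reads c1=0 → after 2×micro: 4; S1 reads c0=2 → after 1×micro: 2 ⇒ (c0=4, c1=2)
macro 2: S0 reads c1=2 → after 2×micro: 3; S1 reads c0=4 → after 1×micro: -2 ⇒ (c0=3, c1=-2)
macro 3: S0 reads c1=-2 → after 2×micro: 3; S1 reads c0=3 → after 1×micro: -2 ⇒ (c0=3, c1=-2)
macro 4: S0 reads c1=-2 → after 2×micro: 3; S1 reads c0=3 → after 1×micro: -2 ⇒ (c0=3, c1=-2)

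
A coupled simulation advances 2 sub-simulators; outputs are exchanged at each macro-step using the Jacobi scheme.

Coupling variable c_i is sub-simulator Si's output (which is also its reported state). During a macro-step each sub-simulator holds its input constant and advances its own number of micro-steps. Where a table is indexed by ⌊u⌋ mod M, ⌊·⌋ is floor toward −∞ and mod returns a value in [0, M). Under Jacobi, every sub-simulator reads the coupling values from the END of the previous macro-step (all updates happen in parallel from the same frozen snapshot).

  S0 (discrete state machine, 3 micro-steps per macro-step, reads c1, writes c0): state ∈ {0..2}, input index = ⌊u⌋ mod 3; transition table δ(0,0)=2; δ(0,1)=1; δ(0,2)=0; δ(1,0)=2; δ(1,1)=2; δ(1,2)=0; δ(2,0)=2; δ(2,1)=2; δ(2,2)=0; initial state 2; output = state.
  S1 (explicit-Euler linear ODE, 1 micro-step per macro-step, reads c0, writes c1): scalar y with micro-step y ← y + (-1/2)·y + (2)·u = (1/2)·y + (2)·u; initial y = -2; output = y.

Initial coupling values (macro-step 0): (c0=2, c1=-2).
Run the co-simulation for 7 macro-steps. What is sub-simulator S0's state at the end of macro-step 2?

S0 state at macro-step 2 = 2

macro 1: S0 reads c1=-2 → after 3×micro: 2; S1 reads c0=2 → after 1×micro: 3 ⇒ (c0=2, c1=3)
macro 2: S0 reads c1=3 → after 3×micro: 2; S1 reads c0=2 → after 1×micro: 11/2 ⇒ (c0=2, c1=11/2)
macro 3: S0 reads c1=11/2 → after 3×micro: 0; S1 reads c0=2 → after 1×micro: 27/4 ⇒ (c0=0, c1=27/4)
macro 4: S0 reads c1=27/4 → after 3×micro: 2; S1 reads c0=0 → after 1×micro: 27/8 ⇒ (c0=2, c1=27/8)
macro 5: S0 reads c1=27/8 → after 3×micro: 2; S1 reads c0=2 → after 1×micro: 91/16 ⇒ (c0=2, c1=91/16)
macro 6: S0 reads c1=91/16 → after 3×micro: 0; S1 reads c0=2 → after 1×micro: 219/32 ⇒ (c0=0, c1=219/32)
macro 7: S0 reads c1=219/32 → after 3×micro: 2; S1 reads c0=0 → after 1×micro: 219/64 ⇒ (c0=2, c1=219/64)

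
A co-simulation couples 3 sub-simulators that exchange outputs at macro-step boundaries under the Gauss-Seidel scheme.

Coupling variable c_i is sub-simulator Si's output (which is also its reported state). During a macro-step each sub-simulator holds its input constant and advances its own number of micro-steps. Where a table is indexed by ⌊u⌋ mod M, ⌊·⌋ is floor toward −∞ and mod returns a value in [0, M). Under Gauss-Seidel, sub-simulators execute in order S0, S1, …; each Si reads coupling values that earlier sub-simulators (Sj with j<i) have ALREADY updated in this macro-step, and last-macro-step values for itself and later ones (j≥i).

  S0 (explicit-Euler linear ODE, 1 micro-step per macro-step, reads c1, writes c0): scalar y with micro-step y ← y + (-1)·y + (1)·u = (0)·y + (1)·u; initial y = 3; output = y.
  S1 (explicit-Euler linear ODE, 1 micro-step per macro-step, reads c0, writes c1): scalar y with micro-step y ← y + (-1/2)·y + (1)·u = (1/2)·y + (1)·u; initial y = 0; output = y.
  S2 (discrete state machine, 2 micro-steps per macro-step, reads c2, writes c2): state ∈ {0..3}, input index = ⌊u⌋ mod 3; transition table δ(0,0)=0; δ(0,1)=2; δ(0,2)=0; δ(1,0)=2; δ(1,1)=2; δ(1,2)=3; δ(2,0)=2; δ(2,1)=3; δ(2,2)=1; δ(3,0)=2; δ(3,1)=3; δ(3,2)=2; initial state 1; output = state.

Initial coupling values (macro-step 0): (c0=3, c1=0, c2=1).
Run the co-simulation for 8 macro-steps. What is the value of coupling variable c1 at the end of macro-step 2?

macro 1: S0 reads c1=0 → after 1×micro: 0; S1 reads c0=0 → after 1×micro: 0; S2 reads c2=1 → after 2×micro: 3 ⇒ (c0=0, c1=0, c2=3)
macro 2: S0 reads c1=0 → after 1×micro: 0; S1 reads c0=0 → after 1×micro: 0; S2 reads c2=3 → after 2×micro: 2 ⇒ (c0=0, c1=0, c2=2)
macro 3: S0 reads c1=0 → after 1×micro: 0; S1 reads c0=0 → after 1×micro: 0; S2 reads c2=2 → after 2×micro: 3 ⇒ (c0=0, c1=0, c2=3)
macro 4: S0 reads c1=0 → after 1×micro: 0; S1 reads c0=0 → after 1×micro: 0; S2 reads c2=3 → after 2×micro: 2 ⇒ (c0=0, c1=0, c2=2)
macro 5: S0 reads c1=0 → after 1×micro: 0; S1 reads c0=0 → after 1×micro: 0; S2 reads c2=2 → after 2×micro: 3 ⇒ (c0=0, c1=0, c2=3)
macro 6: S0 reads c1=0 → after 1×micro: 0; S1 reads c0=0 → after 1×micro: 0; S2 reads c2=3 → after 2×micro: 2 ⇒ (c0=0, c1=0, c2=2)
macro 7: S0 reads c1=0 → after 1×micro: 0; S1 reads c0=0 → after 1×micro: 0; S2 reads c2=2 → after 2×micro: 3 ⇒ (c0=0, c1=0, c2=3)
macro 8: S0 reads c1=0 → after 1×micro: 0; S1 reads c0=0 → after 1×micro: 0; S2 reads c2=3 → after 2×micro: 2 ⇒ (c0=0, c1=0, c2=2)

c1 at macro-step 2 = 0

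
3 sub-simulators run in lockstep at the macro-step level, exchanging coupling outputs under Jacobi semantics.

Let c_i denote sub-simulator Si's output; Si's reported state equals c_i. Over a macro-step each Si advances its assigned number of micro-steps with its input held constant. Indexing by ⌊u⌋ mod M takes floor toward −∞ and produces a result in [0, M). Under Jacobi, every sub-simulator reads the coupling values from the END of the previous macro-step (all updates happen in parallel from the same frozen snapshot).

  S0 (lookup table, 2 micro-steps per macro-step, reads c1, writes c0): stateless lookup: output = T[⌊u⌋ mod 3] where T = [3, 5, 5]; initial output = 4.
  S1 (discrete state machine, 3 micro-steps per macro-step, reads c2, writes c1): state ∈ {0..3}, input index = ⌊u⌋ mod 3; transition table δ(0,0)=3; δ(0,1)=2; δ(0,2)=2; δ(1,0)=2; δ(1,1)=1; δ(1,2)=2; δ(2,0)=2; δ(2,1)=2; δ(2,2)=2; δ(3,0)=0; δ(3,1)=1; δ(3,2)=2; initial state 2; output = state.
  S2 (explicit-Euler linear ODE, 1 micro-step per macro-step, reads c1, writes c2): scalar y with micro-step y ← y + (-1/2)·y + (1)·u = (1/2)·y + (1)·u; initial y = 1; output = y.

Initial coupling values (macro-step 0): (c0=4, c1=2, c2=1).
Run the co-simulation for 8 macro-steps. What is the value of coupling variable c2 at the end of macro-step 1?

c2 at macro-step 1 = 5/2

macro 1: S0 reads c1=2 → after 2×micro: 5; S1 reads c2=1 → after 3×micro: 2; S2 reads c1=2 → after 1×micro: 5/2 ⇒ (c0=5, c1=2, c2=5/2)
macro 2: S0 reads c1=2 → after 2×micro: 5; S1 reads c2=5/2 → after 3×micro: 2; S2 reads c1=2 → after 1×micro: 13/4 ⇒ (c0=5, c1=2, c2=13/4)
macro 3: S0 reads c1=2 → after 2×micro: 5; S1 reads c2=13/4 → after 3×micro: 2; S2 reads c1=2 → after 1×micro: 29/8 ⇒ (c0=5, c1=2, c2=29/8)
macro 4: S0 reads c1=2 → after 2×micro: 5; S1 reads c2=29/8 → after 3×micro: 2; S2 reads c1=2 → after 1×micro: 61/16 ⇒ (c0=5, c1=2, c2=61/16)
macro 5: S0 reads c1=2 → after 2×micro: 5; S1 reads c2=61/16 → after 3×micro: 2; S2 reads c1=2 → after 1×micro: 125/32 ⇒ (c0=5, c1=2, c2=125/32)
macro 6: S0 reads c1=2 → after 2×micro: 5; S1 reads c2=125/32 → after 3×micro: 2; S2 reads c1=2 → after 1×micro: 253/64 ⇒ (c0=5, c1=2, c2=253/64)
macro 7: S0 reads c1=2 → after 2×micro: 5; S1 reads c2=253/64 → after 3×micro: 2; S2 reads c1=2 → after 1×micro: 509/128 ⇒ (c0=5, c1=2, c2=509/128)
macro 8: S0 reads c1=2 → after 2×micro: 5; S1 reads c2=509/128 → after 3×micro: 2; S2 reads c1=2 → after 1×micro: 1021/256 ⇒ (c0=5, c1=2, c2=1021/256)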